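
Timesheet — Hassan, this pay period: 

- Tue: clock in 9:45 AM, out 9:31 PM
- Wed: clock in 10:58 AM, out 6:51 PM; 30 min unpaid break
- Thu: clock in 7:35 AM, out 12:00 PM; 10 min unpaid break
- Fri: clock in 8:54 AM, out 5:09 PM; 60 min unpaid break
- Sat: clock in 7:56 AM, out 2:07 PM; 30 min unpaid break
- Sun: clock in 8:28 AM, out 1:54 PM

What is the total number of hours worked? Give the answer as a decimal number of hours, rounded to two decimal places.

41.77 hours

Tue: 9:45 AM–9:31 PM = 11 h 46 min
Wed: 10:58 AM–6:51 PM = 7 h 53 min; less 30 min break → 7 h 23 min
Thu: 7:35 AM–12:00 PM = 4 h 25 min; less 10 min break → 4 h 15 min
Fri: 8:54 AM–5:09 PM = 8 h 15 min; less 60 min break → 7 h 15 min
Sat: 7:56 AM–2:07 PM = 6 h 11 min; less 30 min break → 5 h 41 min
Sun: 8:28 AM–1:54 PM = 5 h 26 min
Total: 11 h 46 min + 7 h 23 min + 4 h 15 min + 7 h 15 min + 5 h 41 min + 5 h 26 min = 41 h 46 min.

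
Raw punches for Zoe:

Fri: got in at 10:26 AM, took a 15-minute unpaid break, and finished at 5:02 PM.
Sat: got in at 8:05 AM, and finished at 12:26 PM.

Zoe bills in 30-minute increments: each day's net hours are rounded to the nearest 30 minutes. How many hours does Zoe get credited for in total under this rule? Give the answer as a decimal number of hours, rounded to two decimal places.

11.00 hours

Fri: 10:26 AM–5:02 PM = 6 h 36 min − 15 min = 6 h 21 min → rounds to 6 h 30 min
Sat: 8:05 AM–12:26 PM = 4 h 21 min → rounds to 4 h 30 min
Total credited: 11 h 0 min.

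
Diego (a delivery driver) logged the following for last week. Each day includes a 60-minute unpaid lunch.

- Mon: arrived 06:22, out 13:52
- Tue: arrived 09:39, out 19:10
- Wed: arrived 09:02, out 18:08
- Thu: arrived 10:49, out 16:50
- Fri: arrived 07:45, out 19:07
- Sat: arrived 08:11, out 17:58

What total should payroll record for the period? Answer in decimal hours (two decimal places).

Mon: 06:22–13:52 = 7 h 30 min; less 60 min break → 6 h 30 min
Tue: 09:39–19:10 = 9 h 31 min; less 60 min break → 8 h 31 min
Wed: 09:02–18:08 = 9 h 6 min; less 60 min break → 8 h 6 min
Thu: 10:49–16:50 = 6 h 1 min; less 60 min break → 5 h 1 min
Fri: 07:45–19:07 = 11 h 22 min; less 60 min break → 10 h 22 min
Sat: 08:11–17:58 = 9 h 47 min; less 60 min break → 8 h 47 min
Total: 6 h 30 min + 8 h 31 min + 8 h 6 min + 5 h 1 min + 10 h 22 min + 8 h 47 min = 47 h 17 min.

47.28 hours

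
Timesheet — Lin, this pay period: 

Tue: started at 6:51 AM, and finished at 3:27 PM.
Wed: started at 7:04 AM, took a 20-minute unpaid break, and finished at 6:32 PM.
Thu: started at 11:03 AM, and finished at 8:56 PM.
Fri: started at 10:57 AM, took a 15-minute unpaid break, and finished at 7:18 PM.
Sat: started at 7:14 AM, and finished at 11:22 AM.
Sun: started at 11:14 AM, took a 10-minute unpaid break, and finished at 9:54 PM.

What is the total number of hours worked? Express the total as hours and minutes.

Tue: 6:51 AM–3:27 PM = 8 h 36 min
Wed: 7:04 AM–6:32 PM = 11 h 28 min; less 20 min break → 11 h 8 min
Thu: 11:03 AM–8:56 PM = 9 h 53 min
Fri: 10:57 AM–7:18 PM = 8 h 21 min; less 15 min break → 8 h 6 min
Sat: 7:14 AM–11:22 AM = 4 h 8 min
Sun: 11:14 AM–9:54 PM = 10 h 40 min; less 10 min break → 10 h 30 min
Total: 8 h 36 min + 11 h 8 min + 9 h 53 min + 8 h 6 min + 4 h 8 min + 10 h 30 min = 52 h 21 min.

52 h 21 min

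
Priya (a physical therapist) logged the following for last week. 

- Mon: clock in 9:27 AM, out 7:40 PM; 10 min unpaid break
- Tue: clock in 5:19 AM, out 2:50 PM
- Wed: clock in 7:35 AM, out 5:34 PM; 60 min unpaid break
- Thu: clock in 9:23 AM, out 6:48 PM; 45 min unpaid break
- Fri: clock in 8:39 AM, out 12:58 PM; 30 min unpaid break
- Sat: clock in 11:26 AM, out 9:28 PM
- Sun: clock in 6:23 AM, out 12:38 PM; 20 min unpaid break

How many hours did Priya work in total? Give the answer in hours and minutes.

Mon: 9:27 AM–7:40 PM = 10 h 13 min; less 10 min break → 10 h 3 min
Tue: 5:19 AM–2:50 PM = 9 h 31 min
Wed: 7:35 AM–5:34 PM = 9 h 59 min; less 60 min break → 8 h 59 min
Thu: 9:23 AM–6:48 PM = 9 h 25 min; less 45 min break → 8 h 40 min
Fri: 8:39 AM–12:58 PM = 4 h 19 min; less 30 min break → 3 h 49 min
Sat: 11:26 AM–9:28 PM = 10 h 2 min
Sun: 6:23 AM–12:38 PM = 6 h 15 min; less 20 min break → 5 h 55 min
Total: 10 h 3 min + 9 h 31 min + 8 h 59 min + 8 h 40 min + 3 h 49 min + 10 h 2 min + 5 h 55 min = 56 h 59 min.

56 h 59 min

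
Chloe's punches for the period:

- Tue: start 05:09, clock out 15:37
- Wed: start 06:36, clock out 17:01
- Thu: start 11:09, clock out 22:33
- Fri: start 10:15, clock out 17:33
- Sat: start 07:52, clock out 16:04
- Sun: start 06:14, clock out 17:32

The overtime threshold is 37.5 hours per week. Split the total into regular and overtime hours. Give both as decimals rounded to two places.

Regular 37.50 hours, overtime 21.58 hours

Tue: 05:09–15:37 = 10 h 28 min
Wed: 06:36–17:01 = 10 h 25 min
Thu: 11:09–22:33 = 11 h 24 min
Fri: 10:15–17:33 = 7 h 18 min
Sat: 07:52–16:04 = 8 h 12 min
Sun: 06:14–17:32 = 11 h 18 min
Total worked: 59 h 5 min = 59.08 h.
Threshold 37.5 h → overtime 21 h 35 min, regular 37 h 30 min.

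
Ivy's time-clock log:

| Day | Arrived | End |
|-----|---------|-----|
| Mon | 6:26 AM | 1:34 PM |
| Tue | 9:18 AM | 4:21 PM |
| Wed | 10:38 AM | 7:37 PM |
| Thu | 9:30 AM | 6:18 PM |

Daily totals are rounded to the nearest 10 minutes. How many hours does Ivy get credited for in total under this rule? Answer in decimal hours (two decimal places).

Mon: 6:26 AM–1:34 PM = 7 h 8 min → rounds to 7 h 10 min
Tue: 9:18 AM–4:21 PM = 7 h 3 min → rounds to 7 h 0 min
Wed: 10:38 AM–7:37 PM = 8 h 59 min → rounds to 9 h 0 min
Thu: 9:30 AM–6:18 PM = 8 h 48 min → rounds to 8 h 50 min
Total credited: 32 h 0 min.

32.00 hours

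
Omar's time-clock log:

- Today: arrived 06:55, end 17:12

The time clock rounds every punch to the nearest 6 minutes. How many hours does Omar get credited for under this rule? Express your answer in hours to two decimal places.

Today: in 06:55→06:54, out 17:12→17:12; 10 h 18 min

10.30 hours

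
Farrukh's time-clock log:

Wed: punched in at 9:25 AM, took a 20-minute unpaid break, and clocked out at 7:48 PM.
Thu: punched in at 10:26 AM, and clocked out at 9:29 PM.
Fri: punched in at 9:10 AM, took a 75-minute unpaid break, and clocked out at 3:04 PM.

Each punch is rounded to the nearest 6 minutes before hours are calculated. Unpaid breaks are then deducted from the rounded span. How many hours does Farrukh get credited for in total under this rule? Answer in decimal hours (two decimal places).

25.82 hours

Wed: in 9:25 AM→9:24 AM, out 7:48 PM→7:48 PM; 10 h 24 min − 20 min = 10 h 4 min
Thu: in 10:26 AM→10:24 AM, out 9:29 PM→9:30 PM; 11 h 6 min
Fri: in 9:10 AM→9:12 AM, out 3:04 PM→3:06 PM; 5 h 54 min − 75 min = 4 h 39 min
Total credited: 25 h 49 min.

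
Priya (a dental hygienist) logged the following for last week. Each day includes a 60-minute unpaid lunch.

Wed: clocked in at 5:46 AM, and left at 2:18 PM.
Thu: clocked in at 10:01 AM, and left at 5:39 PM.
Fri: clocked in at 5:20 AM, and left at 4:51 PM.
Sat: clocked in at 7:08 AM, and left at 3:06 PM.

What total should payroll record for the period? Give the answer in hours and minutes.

31 h 39 min

Wed: 5:46 AM–2:18 PM = 8 h 32 min; less 60 min break → 7 h 32 min
Thu: 10:01 AM–5:39 PM = 7 h 38 min; less 60 min break → 6 h 38 min
Fri: 5:20 AM–4:51 PM = 11 h 31 min; less 60 min break → 10 h 31 min
Sat: 7:08 AM–3:06 PM = 7 h 58 min; less 60 min break → 6 h 58 min
Total: 7 h 32 min + 6 h 38 min + 10 h 31 min + 6 h 58 min = 31 h 39 min.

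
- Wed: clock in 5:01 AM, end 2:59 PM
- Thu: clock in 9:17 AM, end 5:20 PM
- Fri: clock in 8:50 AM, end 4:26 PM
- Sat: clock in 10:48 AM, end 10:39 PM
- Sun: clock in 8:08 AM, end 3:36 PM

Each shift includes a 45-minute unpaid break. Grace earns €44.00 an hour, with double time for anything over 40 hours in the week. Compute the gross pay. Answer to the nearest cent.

Wed: 5:01 AM–2:59 PM = 9 h 58 min; less 45 min break → 9 h 13 min
Thu: 9:17 AM–5:20 PM = 8 h 3 min; less 45 min break → 7 h 18 min
Fri: 8:50 AM–4:26 PM = 7 h 36 min; less 45 min break → 6 h 51 min
Sat: 10:48 AM–10:39 PM = 11 h 51 min; less 45 min break → 11 h 6 min
Sun: 8:08 AM–3:36 PM = 7 h 28 min; less 45 min break → 6 h 43 min
Total worked: 41 h 11 min = 2471 min.
Regular 40 h 0 min = 2400 min at €44.00/h; overtime 1 h 11 min = 71 min at €88.00/h.
Pay = (2400 × €44.00 + 71 × €88.00) ÷ 60 = €1864.13.

€1864.13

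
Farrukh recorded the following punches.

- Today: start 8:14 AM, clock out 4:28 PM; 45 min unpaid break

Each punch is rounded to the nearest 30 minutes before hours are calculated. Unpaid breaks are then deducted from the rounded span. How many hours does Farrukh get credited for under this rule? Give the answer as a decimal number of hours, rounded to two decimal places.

Today: in 8:14 AM→8:00 AM, out 4:28 PM→4:30 PM; 8 h 30 min − 45 min = 7 h 45 min

7.75 hours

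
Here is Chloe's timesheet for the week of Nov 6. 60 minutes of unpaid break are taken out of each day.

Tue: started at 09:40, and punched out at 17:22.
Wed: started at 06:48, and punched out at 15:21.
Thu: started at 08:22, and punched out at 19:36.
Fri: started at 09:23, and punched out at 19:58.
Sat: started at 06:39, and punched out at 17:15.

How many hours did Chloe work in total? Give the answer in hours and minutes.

Tue: 09:40–17:22 = 7 h 42 min; less 60 min break → 6 h 42 min
Wed: 06:48–15:21 = 8 h 33 min; less 60 min break → 7 h 33 min
Thu: 08:22–19:36 = 11 h 14 min; less 60 min break → 10 h 14 min
Fri: 09:23–19:58 = 10 h 35 min; less 60 min break → 9 h 35 min
Sat: 06:39–17:15 = 10 h 36 min; less 60 min break → 9 h 36 min
Total: 6 h 42 min + 7 h 33 min + 10 h 14 min + 9 h 35 min + 9 h 36 min = 43 h 40 min.

43 h 40 min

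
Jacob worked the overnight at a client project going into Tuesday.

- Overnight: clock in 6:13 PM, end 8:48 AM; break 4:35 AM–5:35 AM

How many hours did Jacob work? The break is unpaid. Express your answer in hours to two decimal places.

Overnight: 6:13 PM → midnight = 5 h 47 min; midnight → 8:48 AM = 8 h 48 min; span 14 h 35 min; less 60 min break → 13 h 35 min

13.58 hours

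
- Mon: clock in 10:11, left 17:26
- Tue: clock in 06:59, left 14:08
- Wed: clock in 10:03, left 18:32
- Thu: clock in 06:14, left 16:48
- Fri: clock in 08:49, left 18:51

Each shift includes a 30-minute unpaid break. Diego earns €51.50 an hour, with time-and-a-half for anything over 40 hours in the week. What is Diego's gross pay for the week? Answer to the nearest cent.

Mon: 10:11–17:26 = 7 h 15 min; less 30 min break → 6 h 45 min
Tue: 06:59–14:08 = 7 h 9 min; less 30 min break → 6 h 39 min
Wed: 10:03–18:32 = 8 h 29 min; less 30 min break → 7 h 59 min
Thu: 06:14–16:48 = 10 h 34 min; less 30 min break → 10 h 4 min
Fri: 08:49–18:51 = 10 h 2 min; less 30 min break → 9 h 32 min
Total worked: 40 h 59 min = 2459 min.
Regular 40 h 0 min = 2400 min at €51.50/h; overtime 0 h 59 min = 59 min at €77.25/h.
Pay = (2400 × €51.50 + 59 × €77.25) ÷ 60 = €2135.96.

€2135.96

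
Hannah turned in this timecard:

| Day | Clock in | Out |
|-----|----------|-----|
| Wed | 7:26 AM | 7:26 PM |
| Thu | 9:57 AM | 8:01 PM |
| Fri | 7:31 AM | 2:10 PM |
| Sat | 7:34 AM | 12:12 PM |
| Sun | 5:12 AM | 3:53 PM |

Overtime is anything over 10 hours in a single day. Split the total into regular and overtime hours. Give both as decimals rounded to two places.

Wed: 7:26 AM–7:26 PM = 12 h 0 min
Thu: 9:57 AM–8:01 PM = 10 h 4 min
Fri: 7:31 AM–2:10 PM = 6 h 39 min
Sat: 7:34 AM–12:12 PM = 4 h 38 min
Sun: 5:12 AM–3:53 PM = 10 h 41 min
Wed reg 10 h 0 min / OT 2 h 0 min; Thu reg 10 h 0 min / OT 0 h 4 min; Fri reg 6 h 39 min / OT 0 h 0 min; Sat reg 4 h 38 min / OT 0 h 0 min; Sun reg 10 h 0 min / OT 0 h 41 min.
Totals: regular 41 h 17 min, overtime 2 h 45 min.

Regular 41.28 hours, overtime 2.75 hours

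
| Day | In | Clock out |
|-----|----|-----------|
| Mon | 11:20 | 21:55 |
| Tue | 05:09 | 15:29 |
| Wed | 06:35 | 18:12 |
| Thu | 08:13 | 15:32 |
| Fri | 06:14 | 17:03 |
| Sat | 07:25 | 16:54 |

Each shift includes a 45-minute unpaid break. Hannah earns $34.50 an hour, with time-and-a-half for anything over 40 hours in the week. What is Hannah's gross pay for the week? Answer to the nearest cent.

Mon: 11:20–21:55 = 10 h 35 min; less 45 min break → 9 h 50 min
Tue: 05:09–15:29 = 10 h 20 min; less 45 min break → 9 h 35 min
Wed: 06:35–18:12 = 11 h 37 min; less 45 min break → 10 h 52 min
Thu: 08:13–15:32 = 7 h 19 min; less 45 min break → 6 h 34 min
Fri: 06:14–17:03 = 10 h 49 min; less 45 min break → 10 h 4 min
Sat: 07:25–16:54 = 9 h 29 min; less 45 min break → 8 h 44 min
Total worked: 55 h 39 min = 3339 min.
Regular 40 h 0 min = 2400 min at $34.50/h; overtime 15 h 39 min = 939 min at $51.75/h.
Pay = (2400 × $34.50 + 939 × $51.75) ÷ 60 = $2189.89.

$2189.89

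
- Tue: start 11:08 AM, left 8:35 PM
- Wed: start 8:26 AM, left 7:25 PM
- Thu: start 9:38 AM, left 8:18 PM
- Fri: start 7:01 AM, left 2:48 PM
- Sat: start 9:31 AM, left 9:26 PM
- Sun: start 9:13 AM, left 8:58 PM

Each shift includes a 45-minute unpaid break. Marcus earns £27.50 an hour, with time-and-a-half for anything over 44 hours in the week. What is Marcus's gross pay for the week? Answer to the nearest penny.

Tue: 11:08 AM–8:35 PM = 9 h 27 min; less 45 min break → 8 h 42 min
Wed: 8:26 AM–7:25 PM = 10 h 59 min; less 45 min break → 10 h 14 min
Thu: 9:38 AM–8:18 PM = 10 h 40 min; less 45 min break → 9 h 55 min
Fri: 7:01 AM–2:48 PM = 7 h 47 min; less 45 min break → 7 h 2 min
Sat: 9:31 AM–9:26 PM = 11 h 55 min; less 45 min break → 11 h 10 min
Sun: 9:13 AM–8:58 PM = 11 h 45 min; less 45 min break → 11 h 0 min
Total worked: 58 h 3 min = 3483 min.
Regular 44 h 0 min = 2640 min at £27.50/h; overtime 14 h 3 min = 843 min at £41.25/h.
Pay = (2640 × £27.50 + 843 × £41.25) ÷ 60 = £1789.56.

£1789.56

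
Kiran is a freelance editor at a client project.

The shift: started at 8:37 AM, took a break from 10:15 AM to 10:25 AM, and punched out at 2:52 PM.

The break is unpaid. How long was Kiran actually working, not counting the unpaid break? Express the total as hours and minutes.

The shift: 8:37 AM–2:52 PM = 6 h 15 min; less 10 min break → 6 h 5 min

6 h 5 min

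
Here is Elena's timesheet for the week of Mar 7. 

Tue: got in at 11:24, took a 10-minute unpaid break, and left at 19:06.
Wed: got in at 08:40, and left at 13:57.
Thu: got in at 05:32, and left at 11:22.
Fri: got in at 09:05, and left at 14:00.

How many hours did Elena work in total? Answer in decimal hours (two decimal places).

Tue: 11:24–19:06 = 7 h 42 min; less 10 min break → 7 h 32 min
Wed: 08:40–13:57 = 5 h 17 min
Thu: 05:32–11:22 = 5 h 50 min
Fri: 09:05–14:00 = 4 h 55 min
Total: 7 h 32 min + 5 h 17 min + 5 h 50 min + 4 h 55 min = 23 h 34 min.

23.57 hours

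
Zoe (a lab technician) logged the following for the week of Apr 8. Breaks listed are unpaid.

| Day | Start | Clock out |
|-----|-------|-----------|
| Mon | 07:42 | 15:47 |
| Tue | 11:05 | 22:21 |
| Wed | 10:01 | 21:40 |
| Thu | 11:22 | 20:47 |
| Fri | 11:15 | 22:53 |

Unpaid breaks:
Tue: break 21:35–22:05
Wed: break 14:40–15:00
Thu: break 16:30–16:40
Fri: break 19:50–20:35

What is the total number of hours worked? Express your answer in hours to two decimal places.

50.30 hours

Mon: 07:42–15:47 = 8 h 5 min
Tue: 11:05–22:21 = 11 h 16 min; less 30 min break → 10 h 46 min
Wed: 10:01–21:40 = 11 h 39 min; less 20 min break → 11 h 19 min
Thu: 11:22–20:47 = 9 h 25 min; less 10 min break → 9 h 15 min
Fri: 11:15–22:53 = 11 h 38 min; less 45 min break → 10 h 53 min
Total: 8 h 5 min + 10 h 46 min + 11 h 19 min + 9 h 15 min + 10 h 53 min = 50 h 18 min.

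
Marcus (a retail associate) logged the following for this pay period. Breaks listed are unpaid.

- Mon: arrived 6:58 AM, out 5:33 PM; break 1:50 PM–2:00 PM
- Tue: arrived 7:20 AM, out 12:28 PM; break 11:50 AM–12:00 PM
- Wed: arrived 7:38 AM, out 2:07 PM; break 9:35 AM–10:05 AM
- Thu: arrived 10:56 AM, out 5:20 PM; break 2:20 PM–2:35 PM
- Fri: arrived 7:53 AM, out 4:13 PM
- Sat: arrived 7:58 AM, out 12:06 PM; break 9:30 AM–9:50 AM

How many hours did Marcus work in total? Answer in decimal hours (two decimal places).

39.65 hours

Mon: 6:58 AM–5:33 PM = 10 h 35 min; less 10 min break → 10 h 25 min
Tue: 7:20 AM–12:28 PM = 5 h 8 min; less 10 min break → 4 h 58 min
Wed: 7:38 AM–2:07 PM = 6 h 29 min; less 30 min break → 5 h 59 min
Thu: 10:56 AM–5:20 PM = 6 h 24 min; less 15 min break → 6 h 9 min
Fri: 7:53 AM–4:13 PM = 8 h 20 min
Sat: 7:58 AM–12:06 PM = 4 h 8 min; less 20 min break → 3 h 48 min
Total: 10 h 25 min + 4 h 58 min + 5 h 59 min + 6 h 9 min + 8 h 20 min + 3 h 48 min = 39 h 39 min.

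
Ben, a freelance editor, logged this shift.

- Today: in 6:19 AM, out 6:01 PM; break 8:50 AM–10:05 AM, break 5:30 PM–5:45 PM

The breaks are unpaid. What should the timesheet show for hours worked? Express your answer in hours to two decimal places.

10.20 hours

Today: 6:19 AM–6:01 PM = 11 h 42 min; less 90 min break → 10 h 12 min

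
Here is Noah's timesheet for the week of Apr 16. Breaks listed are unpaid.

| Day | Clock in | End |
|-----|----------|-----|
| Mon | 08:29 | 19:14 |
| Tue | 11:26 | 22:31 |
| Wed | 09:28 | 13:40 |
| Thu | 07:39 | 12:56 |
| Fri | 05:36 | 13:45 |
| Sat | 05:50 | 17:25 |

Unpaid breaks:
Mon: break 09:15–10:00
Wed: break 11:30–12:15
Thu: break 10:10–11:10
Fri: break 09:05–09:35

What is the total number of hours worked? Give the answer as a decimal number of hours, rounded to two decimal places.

48.05 hours

Mon: 08:29–19:14 = 10 h 45 min; less 45 min break → 10 h 0 min
Tue: 11:26–22:31 = 11 h 5 min
Wed: 09:28–13:40 = 4 h 12 min; less 45 min break → 3 h 27 min
Thu: 07:39–12:56 = 5 h 17 min; less 60 min break → 4 h 17 min
Fri: 05:36–13:45 = 8 h 9 min; less 30 min break → 7 h 39 min
Sat: 05:50–17:25 = 11 h 35 min
Total: 10 h 0 min + 11 h 5 min + 3 h 27 min + 4 h 17 min + 7 h 39 min + 11 h 35 min = 48 h 3 min.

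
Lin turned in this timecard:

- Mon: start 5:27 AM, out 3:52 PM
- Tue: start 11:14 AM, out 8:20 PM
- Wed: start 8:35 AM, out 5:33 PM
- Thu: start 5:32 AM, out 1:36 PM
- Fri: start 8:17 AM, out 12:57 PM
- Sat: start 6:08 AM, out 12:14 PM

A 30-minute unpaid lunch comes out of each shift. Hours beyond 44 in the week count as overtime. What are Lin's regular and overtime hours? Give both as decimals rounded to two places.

Regular 44.00 hours, overtime 0.32 hours

Mon: 5:27 AM–3:52 PM = 10 h 25 min; less 30 min break → 9 h 55 min
Tue: 11:14 AM–8:20 PM = 9 h 6 min; less 30 min break → 8 h 36 min
Wed: 8:35 AM–5:33 PM = 8 h 58 min; less 30 min break → 8 h 28 min
Thu: 5:32 AM–1:36 PM = 8 h 4 min; less 30 min break → 7 h 34 min
Fri: 8:17 AM–12:57 PM = 4 h 40 min; less 30 min break → 4 h 10 min
Sat: 6:08 AM–12:14 PM = 6 h 6 min; less 30 min break → 5 h 36 min
Total worked: 44 h 19 min = 44.32 h.
Threshold 44 h → overtime 0 h 19 min, regular 44 h 0 min.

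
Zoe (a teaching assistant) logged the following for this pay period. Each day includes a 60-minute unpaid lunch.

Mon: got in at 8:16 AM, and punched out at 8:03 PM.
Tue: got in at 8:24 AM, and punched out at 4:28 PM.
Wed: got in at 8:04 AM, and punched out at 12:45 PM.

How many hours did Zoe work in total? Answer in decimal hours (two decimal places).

Mon: 8:16 AM–8:03 PM = 11 h 47 min; less 60 min break → 10 h 47 min
Tue: 8:24 AM–4:28 PM = 8 h 4 min; less 60 min break → 7 h 4 min
Wed: 8:04 AM–12:45 PM = 4 h 41 min; less 60 min break → 3 h 41 min
Total: 10 h 47 min + 7 h 4 min + 3 h 41 min = 21 h 32 min.

21.53 hours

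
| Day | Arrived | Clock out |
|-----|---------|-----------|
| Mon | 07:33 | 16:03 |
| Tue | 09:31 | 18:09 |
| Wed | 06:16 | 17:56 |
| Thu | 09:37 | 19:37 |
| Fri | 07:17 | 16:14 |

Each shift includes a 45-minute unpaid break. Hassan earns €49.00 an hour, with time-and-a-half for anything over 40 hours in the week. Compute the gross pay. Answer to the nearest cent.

Mon: 07:33–16:03 = 8 h 30 min; less 45 min break → 7 h 45 min
Tue: 09:31–18:09 = 8 h 38 min; less 45 min break → 7 h 53 min
Wed: 06:16–17:56 = 11 h 40 min; less 45 min break → 10 h 55 min
Thu: 09:37–19:37 = 10 h 0 min; less 45 min break → 9 h 15 min
Fri: 07:17–16:14 = 8 h 57 min; less 45 min break → 8 h 12 min
Total worked: 44 h 0 min = 2640 min.
Regular 40 h 0 min = 2400 min at €49.00/h; overtime 4 h 0 min = 240 min at €73.50/h.
Pay = (2400 × €49.00 + 240 × €73.50) ÷ 60 = €2254.00.

€2254.00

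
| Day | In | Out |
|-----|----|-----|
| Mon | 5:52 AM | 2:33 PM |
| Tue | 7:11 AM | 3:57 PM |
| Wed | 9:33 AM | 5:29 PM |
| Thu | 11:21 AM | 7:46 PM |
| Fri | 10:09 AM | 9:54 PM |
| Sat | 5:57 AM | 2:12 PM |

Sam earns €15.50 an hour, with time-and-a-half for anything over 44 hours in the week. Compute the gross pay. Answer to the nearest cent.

€909.85

Mon: 5:52 AM–2:33 PM = 8 h 41 min
Tue: 7:11 AM–3:57 PM = 8 h 46 min
Wed: 9:33 AM–5:29 PM = 7 h 56 min
Thu: 11:21 AM–7:46 PM = 8 h 25 min
Fri: 10:09 AM–9:54 PM = 11 h 45 min
Sat: 5:57 AM–2:12 PM = 8 h 15 min
Total worked: 53 h 48 min = 3228 min.
Regular 44 h 0 min = 2640 min at €15.50/h; overtime 9 h 48 min = 588 min at €23.25/h.
Pay = (2640 × €15.50 + 588 × €23.25) ÷ 60 = €909.85.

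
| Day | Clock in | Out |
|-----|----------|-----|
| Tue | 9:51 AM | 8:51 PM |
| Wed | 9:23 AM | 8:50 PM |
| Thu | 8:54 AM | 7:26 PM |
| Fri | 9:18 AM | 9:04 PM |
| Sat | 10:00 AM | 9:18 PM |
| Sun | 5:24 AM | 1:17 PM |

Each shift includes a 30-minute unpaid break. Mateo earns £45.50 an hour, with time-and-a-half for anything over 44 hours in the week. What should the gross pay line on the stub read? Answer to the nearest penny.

Tue: 9:51 AM–8:51 PM = 11 h 0 min; less 30 min break → 10 h 30 min
Wed: 9:23 AM–8:50 PM = 11 h 27 min; less 30 min break → 10 h 57 min
Thu: 8:54 AM–7:26 PM = 10 h 32 min; less 30 min break → 10 h 2 min
Fri: 9:18 AM–9:04 PM = 11 h 46 min; less 30 min break → 11 h 16 min
Sat: 10:00 AM–9:18 PM = 11 h 18 min; less 30 min break → 10 h 48 min
Sun: 5:24 AM–1:17 PM = 7 h 53 min; less 30 min break → 7 h 23 min
Total worked: 60 h 56 min = 3656 min.
Regular 44 h 0 min = 2640 min at £45.50/h; overtime 16 h 56 min = 1016 min at £68.25/h.
Pay = (2640 × £45.50 + 1016 × £68.25) ÷ 60 = £3157.70.

£3157.70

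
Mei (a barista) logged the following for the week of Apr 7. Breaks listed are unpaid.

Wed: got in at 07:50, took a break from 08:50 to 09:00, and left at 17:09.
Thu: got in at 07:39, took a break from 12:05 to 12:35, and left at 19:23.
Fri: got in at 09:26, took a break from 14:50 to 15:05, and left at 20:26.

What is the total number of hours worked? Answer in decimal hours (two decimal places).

31.13 hours

Wed: 07:50–17:09 = 9 h 19 min; less 10 min break → 9 h 9 min
Thu: 07:39–19:23 = 11 h 44 min; less 30 min break → 11 h 14 min
Fri: 09:26–20:26 = 11 h 0 min; less 15 min break → 10 h 45 min
Total: 9 h 9 min + 11 h 14 min + 10 h 45 min = 31 h 8 min.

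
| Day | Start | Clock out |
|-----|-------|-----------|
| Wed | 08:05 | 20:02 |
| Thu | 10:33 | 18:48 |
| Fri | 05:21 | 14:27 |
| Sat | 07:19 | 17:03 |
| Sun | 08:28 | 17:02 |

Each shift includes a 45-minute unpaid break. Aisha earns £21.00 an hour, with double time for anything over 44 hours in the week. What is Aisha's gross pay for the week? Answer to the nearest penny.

Wed: 08:05–20:02 = 11 h 57 min; less 45 min break → 11 h 12 min
Thu: 10:33–18:48 = 8 h 15 min; less 45 min break → 7 h 30 min
Fri: 05:21–14:27 = 9 h 6 min; less 45 min break → 8 h 21 min
Sat: 07:19–17:03 = 9 h 44 min; less 45 min break → 8 h 59 min
Sun: 08:28–17:02 = 8 h 34 min; less 45 min break → 7 h 49 min
Total worked: 43 h 51 min = 2631 min.
Regular 43 h 51 min = 2631 min at £21.00/h; overtime 0 h 0 min = 0 min at £42.00/h.
Pay = (2631 × £21.00 + 0 × £42.00) ÷ 60 = £920.85.

£920.85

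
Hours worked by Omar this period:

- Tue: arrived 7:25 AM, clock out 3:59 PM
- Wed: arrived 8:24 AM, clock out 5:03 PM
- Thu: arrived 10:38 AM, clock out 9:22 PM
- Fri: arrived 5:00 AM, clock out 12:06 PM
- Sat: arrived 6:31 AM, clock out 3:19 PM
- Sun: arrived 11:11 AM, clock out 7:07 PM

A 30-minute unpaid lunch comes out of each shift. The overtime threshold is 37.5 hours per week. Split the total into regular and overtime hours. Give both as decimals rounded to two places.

Tue: 7:25 AM–3:59 PM = 8 h 34 min; less 30 min break → 8 h 4 min
Wed: 8:24 AM–5:03 PM = 8 h 39 min; less 30 min break → 8 h 9 min
Thu: 10:38 AM–9:22 PM = 10 h 44 min; less 30 min break → 10 h 14 min
Fri: 5:00 AM–12:06 PM = 7 h 6 min; less 30 min break → 6 h 36 min
Sat: 6:31 AM–3:19 PM = 8 h 48 min; less 30 min break → 8 h 18 min
Sun: 11:11 AM–7:07 PM = 7 h 56 min; less 30 min break → 7 h 26 min
Total worked: 48 h 47 min = 48.78 h.
Threshold 37.5 h → overtime 11 h 17 min, regular 37 h 30 min.

Regular 37.50 hours, overtime 11.28 hours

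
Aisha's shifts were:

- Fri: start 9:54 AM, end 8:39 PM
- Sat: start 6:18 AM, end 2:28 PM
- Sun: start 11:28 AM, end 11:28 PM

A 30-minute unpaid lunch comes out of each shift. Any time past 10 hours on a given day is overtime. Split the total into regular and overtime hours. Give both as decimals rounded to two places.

Regular 27.67 hours, overtime 1.75 hours

Fri: 9:54 AM–8:39 PM = 10 h 45 min; less 30 min break → 10 h 15 min
Sat: 6:18 AM–2:28 PM = 8 h 10 min; less 30 min break → 7 h 40 min
Sun: 11:28 AM–11:28 PM = 12 h 0 min; less 30 min break → 11 h 30 min
Fri reg 10 h 0 min / OT 0 h 15 min; Sat reg 7 h 40 min / OT 0 h 0 min; Sun reg 10 h 0 min / OT 1 h 30 min.
Totals: regular 27 h 40 min, overtime 1 h 45 min.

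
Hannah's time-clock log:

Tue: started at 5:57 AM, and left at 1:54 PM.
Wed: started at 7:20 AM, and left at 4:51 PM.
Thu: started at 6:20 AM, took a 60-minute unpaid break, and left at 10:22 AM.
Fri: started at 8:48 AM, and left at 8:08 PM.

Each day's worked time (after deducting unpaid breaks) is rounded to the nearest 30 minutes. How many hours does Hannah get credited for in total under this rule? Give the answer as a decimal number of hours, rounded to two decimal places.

32.00 hours

Tue: 5:57 AM–1:54 PM = 7 h 57 min → rounds to 8 h 0 min
Wed: 7:20 AM–4:51 PM = 9 h 31 min → rounds to 9 h 30 min
Thu: 6:20 AM–10:22 AM = 4 h 2 min − 60 min = 3 h 2 min → rounds to 3 h 0 min
Fri: 8:48 AM–8:08 PM = 11 h 20 min → rounds to 11 h 30 min
Total credited: 32 h 0 min.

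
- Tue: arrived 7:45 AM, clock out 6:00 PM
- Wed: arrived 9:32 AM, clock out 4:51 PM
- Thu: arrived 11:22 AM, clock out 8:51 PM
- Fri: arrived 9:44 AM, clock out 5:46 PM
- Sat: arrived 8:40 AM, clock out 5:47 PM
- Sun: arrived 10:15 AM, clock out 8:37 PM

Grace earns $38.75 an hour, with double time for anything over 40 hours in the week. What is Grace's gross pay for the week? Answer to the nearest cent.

$2678.92

Tue: 7:45 AM–6:00 PM = 10 h 15 min
Wed: 9:32 AM–4:51 PM = 7 h 19 min
Thu: 11:22 AM–8:51 PM = 9 h 29 min
Fri: 9:44 AM–5:46 PM = 8 h 2 min
Sat: 8:40 AM–5:47 PM = 9 h 7 min
Sun: 10:15 AM–8:37 PM = 10 h 22 min
Total worked: 54 h 34 min = 3274 min.
Regular 40 h 0 min = 2400 min at $38.75/h; overtime 14 h 34 min = 874 min at $77.50/h.
Pay = (2400 × $38.75 + 874 × $77.50) ÷ 60 = $2678.92.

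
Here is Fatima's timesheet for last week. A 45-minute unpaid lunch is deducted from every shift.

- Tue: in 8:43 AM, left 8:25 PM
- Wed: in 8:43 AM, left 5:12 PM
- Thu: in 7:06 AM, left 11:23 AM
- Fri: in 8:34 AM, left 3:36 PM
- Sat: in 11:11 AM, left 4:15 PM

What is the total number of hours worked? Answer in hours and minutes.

Tue: 8:43 AM–8:25 PM = 11 h 42 min; less 45 min break → 10 h 57 min
Wed: 8:43 AM–5:12 PM = 8 h 29 min; less 45 min break → 7 h 44 min
Thu: 7:06 AM–11:23 AM = 4 h 17 min; less 45 min break → 3 h 32 min
Fri: 8:34 AM–3:36 PM = 7 h 2 min; less 45 min break → 6 h 17 min
Sat: 11:11 AM–4:15 PM = 5 h 4 min; less 45 min break → 4 h 19 min
Total: 10 h 57 min + 7 h 44 min + 3 h 32 min + 6 h 17 min + 4 h 19 min = 32 h 49 min.

32 h 49 min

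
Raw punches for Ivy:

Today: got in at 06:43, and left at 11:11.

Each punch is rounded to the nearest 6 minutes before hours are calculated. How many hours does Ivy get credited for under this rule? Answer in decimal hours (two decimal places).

4.50 hours

Today: in 06:43→06:42, out 11:11→11:12; 4 h 30 min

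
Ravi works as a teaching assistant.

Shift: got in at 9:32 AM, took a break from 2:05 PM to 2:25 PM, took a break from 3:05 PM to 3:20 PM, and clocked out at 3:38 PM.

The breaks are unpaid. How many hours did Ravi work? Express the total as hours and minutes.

5 h 31 min

Shift: 9:32 AM–3:38 PM = 6 h 6 min; less 35 min break → 5 h 31 min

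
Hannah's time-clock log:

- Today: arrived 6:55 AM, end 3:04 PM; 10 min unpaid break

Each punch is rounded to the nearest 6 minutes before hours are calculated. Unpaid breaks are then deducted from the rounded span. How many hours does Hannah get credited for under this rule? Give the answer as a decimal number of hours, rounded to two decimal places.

8.03 hours

Today: in 6:55 AM→6:54 AM, out 3:04 PM→3:06 PM; 8 h 12 min − 10 min = 8 h 2 min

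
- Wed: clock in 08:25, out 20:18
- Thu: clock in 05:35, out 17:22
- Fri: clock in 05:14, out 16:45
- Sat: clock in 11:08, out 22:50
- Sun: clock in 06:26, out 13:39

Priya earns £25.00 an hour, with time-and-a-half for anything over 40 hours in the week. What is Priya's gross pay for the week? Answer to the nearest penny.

£1528.75

Wed: 08:25–20:18 = 11 h 53 min
Thu: 05:35–17:22 = 11 h 47 min
Fri: 05:14–16:45 = 11 h 31 min
Sat: 11:08–22:50 = 11 h 42 min
Sun: 06:26–13:39 = 7 h 13 min
Total worked: 54 h 6 min = 3246 min.
Regular 40 h 0 min = 2400 min at £25.00/h; overtime 14 h 6 min = 846 min at £37.50/h.
Pay = (2400 × £25.00 + 846 × £37.50) ÷ 60 = £1528.75.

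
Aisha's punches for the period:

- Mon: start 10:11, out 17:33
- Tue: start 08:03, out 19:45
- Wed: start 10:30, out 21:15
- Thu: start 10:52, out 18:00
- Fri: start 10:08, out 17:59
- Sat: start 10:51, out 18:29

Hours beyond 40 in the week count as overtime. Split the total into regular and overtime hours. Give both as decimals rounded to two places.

Regular 40.00 hours, overtime 12.43 hours

Mon: 10:11–17:33 = 7 h 22 min
Tue: 08:03–19:45 = 11 h 42 min
Wed: 10:30–21:15 = 10 h 45 min
Thu: 10:52–18:00 = 7 h 8 min
Fri: 10:08–17:59 = 7 h 51 min
Sat: 10:51–18:29 = 7 h 38 min
Total worked: 52 h 26 min = 52.43 h.
Threshold 40 h → overtime 12 h 26 min, regular 40 h 0 min.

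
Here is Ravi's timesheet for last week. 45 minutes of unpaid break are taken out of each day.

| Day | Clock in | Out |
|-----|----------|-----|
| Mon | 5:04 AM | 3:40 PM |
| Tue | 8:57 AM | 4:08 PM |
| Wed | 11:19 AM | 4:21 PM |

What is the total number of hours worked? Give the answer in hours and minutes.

Mon: 5:04 AM–3:40 PM = 10 h 36 min; less 45 min break → 9 h 51 min
Tue: 8:57 AM–4:08 PM = 7 h 11 min; less 45 min break → 6 h 26 min
Wed: 11:19 AM–4:21 PM = 5 h 2 min; less 45 min break → 4 h 17 min
Total: 9 h 51 min + 6 h 26 min + 4 h 17 min = 20 h 34 min.

20 h 34 min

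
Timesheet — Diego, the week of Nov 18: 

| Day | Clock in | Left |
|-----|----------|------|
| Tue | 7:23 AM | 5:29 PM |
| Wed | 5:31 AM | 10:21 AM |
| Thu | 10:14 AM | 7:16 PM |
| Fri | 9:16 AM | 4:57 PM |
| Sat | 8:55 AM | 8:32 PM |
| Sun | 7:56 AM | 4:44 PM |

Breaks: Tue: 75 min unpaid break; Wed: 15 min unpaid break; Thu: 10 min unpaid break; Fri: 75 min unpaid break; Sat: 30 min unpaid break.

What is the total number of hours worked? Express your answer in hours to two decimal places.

Tue: 7:23 AM–5:29 PM = 10 h 6 min; less 75 min break → 8 h 51 min
Wed: 5:31 AM–10:21 AM = 4 h 50 min; less 15 min break → 4 h 35 min
Thu: 10:14 AM–7:16 PM = 9 h 2 min; less 10 min break → 8 h 52 min
Fri: 9:16 AM–4:57 PM = 7 h 41 min; less 75 min break → 6 h 26 min
Sat: 8:55 AM–8:32 PM = 11 h 37 min; less 30 min break → 11 h 7 min
Sun: 7:56 AM–4:44 PM = 8 h 48 min
Total: 8 h 51 min + 4 h 35 min + 8 h 52 min + 6 h 26 min + 11 h 7 min + 8 h 48 min = 48 h 39 min.

48.65 hours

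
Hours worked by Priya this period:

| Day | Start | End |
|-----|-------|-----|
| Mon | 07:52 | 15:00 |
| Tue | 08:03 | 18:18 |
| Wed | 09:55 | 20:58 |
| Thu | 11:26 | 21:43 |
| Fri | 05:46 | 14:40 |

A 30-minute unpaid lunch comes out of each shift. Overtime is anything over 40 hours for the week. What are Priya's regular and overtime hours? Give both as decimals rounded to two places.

Regular 40.00 hours, overtime 5.12 hours

Mon: 07:52–15:00 = 7 h 8 min; less 30 min break → 6 h 38 min
Tue: 08:03–18:18 = 10 h 15 min; less 30 min break → 9 h 45 min
Wed: 09:55–20:58 = 11 h 3 min; less 30 min break → 10 h 33 min
Thu: 11:26–21:43 = 10 h 17 min; less 30 min break → 9 h 47 min
Fri: 05:46–14:40 = 8 h 54 min; less 30 min break → 8 h 24 min
Total worked: 45 h 7 min = 45.12 h.
Threshold 40 h → overtime 5 h 7 min, regular 40 h 0 min.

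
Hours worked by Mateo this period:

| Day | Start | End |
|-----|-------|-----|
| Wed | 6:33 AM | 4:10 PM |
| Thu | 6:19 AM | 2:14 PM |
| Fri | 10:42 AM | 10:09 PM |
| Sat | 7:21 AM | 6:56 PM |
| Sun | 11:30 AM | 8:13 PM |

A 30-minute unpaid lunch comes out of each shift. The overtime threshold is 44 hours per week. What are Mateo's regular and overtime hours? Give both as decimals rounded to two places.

Regular 44.00 hours, overtime 2.78 hours

Wed: 6:33 AM–4:10 PM = 9 h 37 min; less 30 min break → 9 h 7 min
Thu: 6:19 AM–2:14 PM = 7 h 55 min; less 30 min break → 7 h 25 min
Fri: 10:42 AM–10:09 PM = 11 h 27 min; less 30 min break → 10 h 57 min
Sat: 7:21 AM–6:56 PM = 11 h 35 min; less 30 min break → 11 h 5 min
Sun: 11:30 AM–8:13 PM = 8 h 43 min; less 30 min break → 8 h 13 min
Total worked: 46 h 47 min = 46.78 h.
Threshold 44 h → overtime 2 h 47 min, regular 44 h 0 min.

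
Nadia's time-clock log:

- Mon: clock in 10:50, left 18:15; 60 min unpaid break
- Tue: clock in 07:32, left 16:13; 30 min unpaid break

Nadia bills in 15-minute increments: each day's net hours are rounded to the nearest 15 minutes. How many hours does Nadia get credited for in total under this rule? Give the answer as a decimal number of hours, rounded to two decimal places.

Mon: 10:50–18:15 = 7 h 25 min − 60 min = 6 h 25 min → rounds to 6 h 30 min
Tue: 07:32–16:13 = 8 h 41 min − 30 min = 8 h 11 min → rounds to 8 h 15 min
Total credited: 14 h 45 min.

14.75 hours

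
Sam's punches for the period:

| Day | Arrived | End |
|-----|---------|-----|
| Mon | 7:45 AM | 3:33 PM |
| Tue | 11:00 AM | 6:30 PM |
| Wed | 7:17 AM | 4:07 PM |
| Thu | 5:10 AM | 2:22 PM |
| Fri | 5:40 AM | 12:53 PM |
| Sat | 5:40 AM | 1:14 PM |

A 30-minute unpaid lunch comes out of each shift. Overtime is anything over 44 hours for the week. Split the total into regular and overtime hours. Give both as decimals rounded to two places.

Regular 44.00 hours, overtime 1.12 hours

Mon: 7:45 AM–3:33 PM = 7 h 48 min; less 30 min break → 7 h 18 min
Tue: 11:00 AM–6:30 PM = 7 h 30 min; less 30 min break → 7 h 0 min
Wed: 7:17 AM–4:07 PM = 8 h 50 min; less 30 min break → 8 h 20 min
Thu: 5:10 AM–2:22 PM = 9 h 12 min; less 30 min break → 8 h 42 min
Fri: 5:40 AM–12:53 PM = 7 h 13 min; less 30 min break → 6 h 43 min
Sat: 5:40 AM–1:14 PM = 7 h 34 min; less 30 min break → 7 h 4 min
Total worked: 45 h 7 min = 45.12 h.
Threshold 44 h → overtime 1 h 7 min, regular 44 h 0 min.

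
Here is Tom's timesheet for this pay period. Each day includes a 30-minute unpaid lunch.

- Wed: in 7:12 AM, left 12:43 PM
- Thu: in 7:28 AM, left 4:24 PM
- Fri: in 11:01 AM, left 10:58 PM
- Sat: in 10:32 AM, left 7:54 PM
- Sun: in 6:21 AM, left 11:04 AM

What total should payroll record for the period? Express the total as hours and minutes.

Wed: 7:12 AM–12:43 PM = 5 h 31 min; less 30 min break → 5 h 1 min
Thu: 7:28 AM–4:24 PM = 8 h 56 min; less 30 min break → 8 h 26 min
Fri: 11:01 AM–10:58 PM = 11 h 57 min; less 30 min break → 11 h 27 min
Sat: 10:32 AM–7:54 PM = 9 h 22 min; less 30 min break → 8 h 52 min
Sun: 6:21 AM–11:04 AM = 4 h 43 min; less 30 min break → 4 h 13 min
Total: 5 h 1 min + 8 h 26 min + 11 h 27 min + 8 h 52 min + 4 h 13 min = 37 h 59 min.

37 h 59 min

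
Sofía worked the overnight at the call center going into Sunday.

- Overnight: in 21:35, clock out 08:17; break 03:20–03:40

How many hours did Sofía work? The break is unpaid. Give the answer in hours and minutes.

10 h 22 min

Overnight: 21:35 → midnight = 2 h 25 min; midnight → 08:17 = 8 h 17 min; span 10 h 42 min; less 20 min break → 10 h 22 min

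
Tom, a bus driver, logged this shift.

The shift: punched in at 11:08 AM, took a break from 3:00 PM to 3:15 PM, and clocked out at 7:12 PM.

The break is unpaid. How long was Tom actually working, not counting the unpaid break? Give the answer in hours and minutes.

7 h 49 min

The shift: 11:08 AM–7:12 PM = 8 h 4 min; less 15 min break → 7 h 49 min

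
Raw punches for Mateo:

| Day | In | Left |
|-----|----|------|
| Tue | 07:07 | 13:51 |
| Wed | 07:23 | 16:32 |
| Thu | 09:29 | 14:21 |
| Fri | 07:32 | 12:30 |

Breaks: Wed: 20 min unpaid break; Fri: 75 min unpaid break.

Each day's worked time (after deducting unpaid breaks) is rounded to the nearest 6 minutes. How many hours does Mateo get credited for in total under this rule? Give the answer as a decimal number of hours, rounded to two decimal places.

24.10 hours

Tue: 07:07–13:51 = 6 h 44 min → rounds to 6 h 42 min
Wed: 07:23–16:32 = 9 h 9 min − 20 min = 8 h 49 min → rounds to 8 h 48 min
Thu: 09:29–14:21 = 4 h 52 min → rounds to 4 h 54 min
Fri: 07:32–12:30 = 4 h 58 min − 75 min = 3 h 43 min → rounds to 3 h 42 min
Total credited: 24 h 6 min.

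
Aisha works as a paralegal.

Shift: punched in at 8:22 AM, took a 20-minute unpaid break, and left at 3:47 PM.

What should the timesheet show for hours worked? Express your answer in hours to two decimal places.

Shift: 8:22 AM–3:47 PM = 7 h 25 min; less 20 min break → 7 h 5 min

7.08 hours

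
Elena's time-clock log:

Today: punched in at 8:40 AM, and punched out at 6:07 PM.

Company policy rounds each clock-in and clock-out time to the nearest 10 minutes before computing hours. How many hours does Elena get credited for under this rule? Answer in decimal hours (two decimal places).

Today: in 8:40 AM→8:40 AM, out 6:07 PM→6:10 PM; 9 h 30 min

9.50 hours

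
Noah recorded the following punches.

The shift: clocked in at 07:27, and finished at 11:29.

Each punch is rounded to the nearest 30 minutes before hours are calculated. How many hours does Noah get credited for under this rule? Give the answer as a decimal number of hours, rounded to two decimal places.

4.00 hours

The shift: in 07:27→07:30, out 11:29→11:30; 4 h 0 min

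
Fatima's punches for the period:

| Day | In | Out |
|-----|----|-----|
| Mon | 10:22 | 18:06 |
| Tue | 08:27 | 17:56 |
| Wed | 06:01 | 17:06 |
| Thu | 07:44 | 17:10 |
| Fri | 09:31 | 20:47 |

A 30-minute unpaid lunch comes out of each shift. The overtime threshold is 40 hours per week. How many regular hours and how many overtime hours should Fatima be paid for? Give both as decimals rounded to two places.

Mon: 10:22–18:06 = 7 h 44 min; less 30 min break → 7 h 14 min
Tue: 08:27–17:56 = 9 h 29 min; less 30 min break → 8 h 59 min
Wed: 06:01–17:06 = 11 h 5 min; less 30 min break → 10 h 35 min
Thu: 07:44–17:10 = 9 h 26 min; less 30 min break → 8 h 56 min
Fri: 09:31–20:47 = 11 h 16 min; less 30 min break → 10 h 46 min
Total worked: 46 h 30 min = 46.50 h.
Threshold 40 h → overtime 6 h 30 min, regular 40 h 0 min.

Regular 40.00 hours, overtime 6.50 hours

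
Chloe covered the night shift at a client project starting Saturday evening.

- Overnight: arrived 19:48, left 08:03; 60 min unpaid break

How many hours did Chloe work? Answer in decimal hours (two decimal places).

11.25 hours

Overnight: 19:48 → midnight = 4 h 12 min; midnight → 08:03 = 8 h 3 min; span 12 h 15 min; less 60 min break → 11 h 15 min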